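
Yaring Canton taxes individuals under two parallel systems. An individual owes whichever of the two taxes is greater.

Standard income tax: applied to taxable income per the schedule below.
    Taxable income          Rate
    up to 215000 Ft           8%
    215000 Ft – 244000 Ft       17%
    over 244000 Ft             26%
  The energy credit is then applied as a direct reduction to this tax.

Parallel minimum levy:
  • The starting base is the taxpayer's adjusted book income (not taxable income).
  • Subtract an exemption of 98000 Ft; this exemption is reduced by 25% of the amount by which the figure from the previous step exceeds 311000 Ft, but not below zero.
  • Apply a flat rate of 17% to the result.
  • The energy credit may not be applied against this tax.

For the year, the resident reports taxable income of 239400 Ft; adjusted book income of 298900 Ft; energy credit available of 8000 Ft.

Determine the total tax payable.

Parallel minimum levy:
  Base (adjusted book income): 298900 Ft
  Exemption: 298900 Ft ≤ 311000 Ft, so full 98000 Ft applies
  Base: 298900 Ft − 98000 Ft = 200900 Ft
  200900 Ft × 17% = 34153 Ft

Standard income tax:
  215000 Ft × 8% = 17200 Ft
  24400 Ft × 17% = 4148 Ft
  → 21348 Ft
  Less energy credit 8000 Ft → 13348 Ft

34153 Ft > 13348 Ft, so the parallel minimum levy is the binding amount.

34153 Ft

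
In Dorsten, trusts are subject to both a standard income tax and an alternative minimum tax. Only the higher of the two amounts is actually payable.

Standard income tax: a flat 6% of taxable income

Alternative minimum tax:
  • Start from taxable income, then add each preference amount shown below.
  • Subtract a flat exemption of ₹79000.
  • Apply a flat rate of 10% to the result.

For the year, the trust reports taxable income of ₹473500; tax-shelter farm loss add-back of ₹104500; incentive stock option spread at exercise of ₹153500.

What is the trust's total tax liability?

Standard income tax:
  ₹473500 × 6% = ₹28410

Alternative minimum tax:
  Adjusted income: ₹473500 + ₹104500 + ₹153500 = ₹731500
  Less exemption ₹79000 → base ₹652500
  ₹652500 × 10% = ₹65250

₹65250 > ₹28410, so the alternative minimum tax is the binding amount.

₹65250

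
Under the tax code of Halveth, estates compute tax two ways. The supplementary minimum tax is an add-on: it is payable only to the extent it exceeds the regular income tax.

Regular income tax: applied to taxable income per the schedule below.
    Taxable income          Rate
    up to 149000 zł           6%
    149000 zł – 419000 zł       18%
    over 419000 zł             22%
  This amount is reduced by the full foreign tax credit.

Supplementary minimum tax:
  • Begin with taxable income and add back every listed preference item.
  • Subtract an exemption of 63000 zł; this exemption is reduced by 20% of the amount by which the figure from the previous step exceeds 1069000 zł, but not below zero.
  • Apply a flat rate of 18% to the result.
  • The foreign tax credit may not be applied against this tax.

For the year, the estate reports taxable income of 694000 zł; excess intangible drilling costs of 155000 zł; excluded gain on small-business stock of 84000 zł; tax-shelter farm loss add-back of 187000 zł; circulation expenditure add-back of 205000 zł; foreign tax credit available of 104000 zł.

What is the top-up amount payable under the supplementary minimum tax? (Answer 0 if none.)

Supplementary minimum tax:
  Adjusted income: 694000 zł + 155000 zł + 84000 zł + 187000 zł + 205000 zł = 1325000 zł
  Exemption: 63000 zł − 20% × (1325000 zł − 1069000 zł) = 63000 zł − 51200 zł = 11800 zł
  Base: 1325000 zł − 11800 zł = 1313200 zł
  1313200 zł × 18% = 236376 zł

Regular income tax:
  149000 zł × 6% = 8940 zł
  270000 zł × 18% = 48600 zł
  275000 zł × 22% = 60500 zł
  → 118040 zł
  Less foreign tax credit 104000 zł → 14040 zł

Excess of supplementary minimum tax over regular income tax: 236376 zł − 14040 zł = 222336 zł.

222336 zł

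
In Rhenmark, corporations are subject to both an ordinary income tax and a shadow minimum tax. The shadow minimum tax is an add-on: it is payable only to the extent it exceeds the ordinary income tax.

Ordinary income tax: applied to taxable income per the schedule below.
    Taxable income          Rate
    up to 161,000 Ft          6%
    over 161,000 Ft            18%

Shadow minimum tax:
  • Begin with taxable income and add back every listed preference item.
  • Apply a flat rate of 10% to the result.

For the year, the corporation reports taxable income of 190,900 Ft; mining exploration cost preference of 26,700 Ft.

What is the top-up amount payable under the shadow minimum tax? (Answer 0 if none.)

Shadow minimum tax:
  Adjusted income: 190,900 Ft + 26,700 Ft = 217,600 Ft
  217,600 Ft × 10% = 21,760 Ft

Ordinary income tax:
  161,000 Ft × 6% = 9,660 Ft
  29,900 Ft × 18% = 5,382 Ft
  → 15,042 Ft

Excess of shadow minimum tax over ordinary income tax: 21,760 Ft − 15,042 Ft = 6,718 Ft.

6,718 Ft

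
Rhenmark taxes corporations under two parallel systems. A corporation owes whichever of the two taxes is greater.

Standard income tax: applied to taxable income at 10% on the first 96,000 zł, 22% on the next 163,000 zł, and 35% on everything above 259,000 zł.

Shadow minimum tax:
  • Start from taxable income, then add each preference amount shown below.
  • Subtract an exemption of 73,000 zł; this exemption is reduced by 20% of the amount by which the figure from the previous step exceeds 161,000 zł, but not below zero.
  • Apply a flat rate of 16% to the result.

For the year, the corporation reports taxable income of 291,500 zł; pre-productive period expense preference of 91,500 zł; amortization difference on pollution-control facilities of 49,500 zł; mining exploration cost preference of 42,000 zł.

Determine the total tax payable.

Shadow minimum tax:
  Adjusted income: 291,500 zł + 91,500 zł + 49,500 zł + 42,000 zł = 474,500 zł
  Exemption: 73,000 zł − 20% × (474,500 zł − 161,000 zł) = 73,000 zł − 62,700 zł = 10,300 zł
  Base: 474,500 zł − 10,300 zł = 464,200 zł
  464,200 zł × 16% = 74,272 zł

Standard income tax:
  96,000 zł × 10% = 9,600 zł
  163,000 zł × 22% = 35,860 zł
  32,500 zł × 35% = 11,375 zł
  → 56,835 zł

74,272 zł > 56,835 zł, so the shadow minimum tax is the binding amount.

74,272 zł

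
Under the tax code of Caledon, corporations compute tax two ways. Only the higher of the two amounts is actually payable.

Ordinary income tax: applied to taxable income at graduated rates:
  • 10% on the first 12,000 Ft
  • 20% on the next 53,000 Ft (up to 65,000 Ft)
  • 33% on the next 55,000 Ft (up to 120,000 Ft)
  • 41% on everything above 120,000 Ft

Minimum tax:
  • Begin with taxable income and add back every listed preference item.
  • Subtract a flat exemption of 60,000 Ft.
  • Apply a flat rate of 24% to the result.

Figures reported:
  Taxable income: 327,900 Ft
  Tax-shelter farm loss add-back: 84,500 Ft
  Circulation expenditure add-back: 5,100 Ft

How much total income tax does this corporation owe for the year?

115,189 Ft

Minimum tax:
  Adjusted income: 327,900 Ft + 84,500 Ft + 5,100 Ft = 417,500 Ft
  Less exemption 60,000 Ft → base 357,500 Ft
  357,500 Ft × 24% = 85,800 Ft

Ordinary income tax:
  12,000 Ft × 10% = 1,200 Ft
  53,000 Ft × 20% = 10,600 Ft
  55,000 Ft × 33% = 18,150 Ft
  207,900 Ft × 41% = 85,239 Ft
  → 115,189 Ft

115,189 Ft > 85,800 Ft, so the ordinary income tax governs.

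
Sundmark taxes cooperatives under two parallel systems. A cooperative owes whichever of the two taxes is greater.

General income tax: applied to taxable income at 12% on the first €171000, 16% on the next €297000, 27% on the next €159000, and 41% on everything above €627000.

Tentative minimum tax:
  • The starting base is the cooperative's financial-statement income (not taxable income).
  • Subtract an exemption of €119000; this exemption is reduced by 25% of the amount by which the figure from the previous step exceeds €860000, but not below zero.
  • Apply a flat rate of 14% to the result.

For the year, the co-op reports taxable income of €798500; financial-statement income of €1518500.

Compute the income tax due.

Tentative minimum tax:
  Base (financial-statement income): €1518500
  Exemption: 25% × (€1518500 − €860000) = €164625 ≥ €119000, so the exemption is fully phased out
  Base: €1518500 − €0 = €1518500
  €1518500 × 14% = €212590

General income tax:
  €171000 × 12% = €20520
  €297000 × 16% = €47520
  €159000 × 27% = €42930
  €171500 × 41% = €70315
  → €181285

€212590 > €181285, so the tentative minimum tax is the binding amount.

€212590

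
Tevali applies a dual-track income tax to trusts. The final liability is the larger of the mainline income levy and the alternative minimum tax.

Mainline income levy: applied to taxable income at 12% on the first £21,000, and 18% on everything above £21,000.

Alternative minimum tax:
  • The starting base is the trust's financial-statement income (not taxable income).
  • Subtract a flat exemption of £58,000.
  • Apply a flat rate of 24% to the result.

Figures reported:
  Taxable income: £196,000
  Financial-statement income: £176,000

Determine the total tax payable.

£34,020

Mainline income levy:
  £21,000 × 12% = £2,520
  £175,000 × 18% = £31,500
  → £34,020

Alternative minimum tax:
  Base (financial-statement income): £176,000
  Less exemption £58,000 → base £118,000
  £118,000 × 24% = £28,320

£34,020 > £28,320, so the mainline income levy governs.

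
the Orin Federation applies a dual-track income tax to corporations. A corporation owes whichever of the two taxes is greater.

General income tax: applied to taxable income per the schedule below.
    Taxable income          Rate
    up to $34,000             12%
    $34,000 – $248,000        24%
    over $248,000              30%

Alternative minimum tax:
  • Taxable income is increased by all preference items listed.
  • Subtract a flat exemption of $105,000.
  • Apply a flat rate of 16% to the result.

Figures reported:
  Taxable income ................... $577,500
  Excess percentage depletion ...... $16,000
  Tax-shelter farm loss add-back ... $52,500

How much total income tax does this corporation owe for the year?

$154,290

General income tax:
  $34,000 × 12% = $4,080
  $214,000 × 24% = $51,360
  $329,500 × 30% = $98,850
  → $154,290

Alternative minimum tax:
  Adjusted income: $577,500 + $16,000 + $52,500 = $646,000
  Less exemption $105,000 → base $541,000
  $541,000 × 16% = $86,560

$154,290 > $86,560, so the general income tax governs.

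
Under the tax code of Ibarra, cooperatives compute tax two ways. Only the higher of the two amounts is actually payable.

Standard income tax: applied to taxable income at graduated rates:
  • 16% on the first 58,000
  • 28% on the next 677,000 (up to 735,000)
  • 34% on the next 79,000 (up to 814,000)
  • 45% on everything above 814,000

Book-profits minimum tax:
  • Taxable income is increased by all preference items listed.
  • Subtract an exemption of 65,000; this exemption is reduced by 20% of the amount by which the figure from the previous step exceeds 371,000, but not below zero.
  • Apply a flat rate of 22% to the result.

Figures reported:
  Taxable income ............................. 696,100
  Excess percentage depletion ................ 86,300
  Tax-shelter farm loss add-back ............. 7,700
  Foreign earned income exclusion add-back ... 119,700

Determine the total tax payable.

200,156

Book-profits minimum tax:
  Adjusted income: 696,100 + 86,300 + 7,700 + 119,700 = 909,800
  Exemption: 20% × (909,800 − 371,000) = 107,760 ≥ 65,000, so the exemption is fully phased out
  Base: 909,800 − 0 = 909,800
  909,800 × 22% = 200,156

Standard income tax:
  58,000 × 16% = 9,280
  638,100 × 28% = 178,668
  → 187,948

200,156 > 187,948, so the book-profits minimum tax is the binding amount.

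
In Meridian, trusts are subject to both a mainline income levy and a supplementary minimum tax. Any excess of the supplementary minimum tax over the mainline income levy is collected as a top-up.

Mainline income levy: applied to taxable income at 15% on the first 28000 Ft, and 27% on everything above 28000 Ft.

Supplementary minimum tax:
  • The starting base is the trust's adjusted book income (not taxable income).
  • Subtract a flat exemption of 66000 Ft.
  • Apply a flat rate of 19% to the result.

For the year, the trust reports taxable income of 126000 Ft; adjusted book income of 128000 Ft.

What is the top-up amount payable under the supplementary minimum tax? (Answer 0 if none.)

0 Ft

Supplementary minimum tax:
  Base (adjusted book income): 128000 Ft
  Less exemption 66000 Ft → base 62000 Ft
  62000 Ft × 19% = 11780 Ft

Mainline income levy:
  28000 Ft × 15% = 4200 Ft
  98000 Ft × 27% = 26460 Ft
  → 30660 Ft

11780 Ft ≤ 30660 Ft, so no add-on is due.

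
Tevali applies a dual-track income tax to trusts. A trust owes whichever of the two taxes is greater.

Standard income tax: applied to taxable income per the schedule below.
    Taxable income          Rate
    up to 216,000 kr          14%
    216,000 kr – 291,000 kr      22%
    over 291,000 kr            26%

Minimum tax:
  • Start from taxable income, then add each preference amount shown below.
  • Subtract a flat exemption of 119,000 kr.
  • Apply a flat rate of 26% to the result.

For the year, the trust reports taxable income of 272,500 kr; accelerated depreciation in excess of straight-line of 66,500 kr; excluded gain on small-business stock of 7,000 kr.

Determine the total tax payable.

59,020 kr

Standard income tax:
  216,000 kr × 14% = 30,240 kr
  56,500 kr × 22% = 12,430 kr
  → 42,670 kr

Minimum tax:
  Adjusted income: 272,500 kr + 66,500 kr + 7,000 kr = 346,000 kr
  Less exemption 119,000 kr → base 227,000 kr
  227,000 kr × 26% = 59,020 kr

59,020 kr > 42,670 kr, so the minimum tax is the binding amount.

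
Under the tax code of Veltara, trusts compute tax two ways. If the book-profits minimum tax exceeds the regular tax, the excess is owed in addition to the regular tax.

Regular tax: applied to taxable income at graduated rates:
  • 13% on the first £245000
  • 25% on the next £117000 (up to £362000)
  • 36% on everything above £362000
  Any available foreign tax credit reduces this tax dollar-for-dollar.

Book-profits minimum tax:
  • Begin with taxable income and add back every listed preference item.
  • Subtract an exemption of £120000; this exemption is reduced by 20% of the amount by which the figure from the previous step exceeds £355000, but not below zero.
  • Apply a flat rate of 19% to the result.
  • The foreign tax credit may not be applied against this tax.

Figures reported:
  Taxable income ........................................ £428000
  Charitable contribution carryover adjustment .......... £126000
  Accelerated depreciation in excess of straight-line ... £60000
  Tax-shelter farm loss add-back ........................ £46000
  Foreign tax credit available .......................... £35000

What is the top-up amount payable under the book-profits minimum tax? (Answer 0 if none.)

Book-profits minimum tax:
  Adjusted income: £428000 + £126000 + £60000 + £46000 = £660000
  Exemption: £120000 − 20% × (£660000 − £355000) = £120000 − £61000 = £59000
  Base: £660000 − £59000 = £601000
  £601000 × 19% = £114190

Regular tax:
  £245000 × 13% = £31850
  £117000 × 25% = £29250
  £66000 × 36% = £23760
  → £84860
  Less foreign tax credit £35000 → £49860

Excess of book-profits minimum tax over regular tax: £114190 − £49860 = £64330.

£64330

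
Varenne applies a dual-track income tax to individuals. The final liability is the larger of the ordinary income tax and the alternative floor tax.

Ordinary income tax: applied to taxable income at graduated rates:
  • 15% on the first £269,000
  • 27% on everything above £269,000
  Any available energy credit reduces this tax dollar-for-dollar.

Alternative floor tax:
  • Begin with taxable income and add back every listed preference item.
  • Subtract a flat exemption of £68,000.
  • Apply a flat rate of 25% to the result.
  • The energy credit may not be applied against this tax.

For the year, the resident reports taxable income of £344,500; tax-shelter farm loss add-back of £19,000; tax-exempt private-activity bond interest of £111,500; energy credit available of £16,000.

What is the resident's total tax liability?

Ordinary income tax:
  £269,000 × 15% = £40,350
  £75,500 × 27% = £20,385
  → £60,735
  Less energy credit £16,000 → £44,735

Alternative floor tax:
  Adjusted income: £344,500 + £19,000 + £111,500 = £475,000
  Less exemption £68,000 → base £407,000
  £407,000 × 25% = £101,750

£101,750 > £44,735, so the alternative floor tax is the binding amount.

£101,750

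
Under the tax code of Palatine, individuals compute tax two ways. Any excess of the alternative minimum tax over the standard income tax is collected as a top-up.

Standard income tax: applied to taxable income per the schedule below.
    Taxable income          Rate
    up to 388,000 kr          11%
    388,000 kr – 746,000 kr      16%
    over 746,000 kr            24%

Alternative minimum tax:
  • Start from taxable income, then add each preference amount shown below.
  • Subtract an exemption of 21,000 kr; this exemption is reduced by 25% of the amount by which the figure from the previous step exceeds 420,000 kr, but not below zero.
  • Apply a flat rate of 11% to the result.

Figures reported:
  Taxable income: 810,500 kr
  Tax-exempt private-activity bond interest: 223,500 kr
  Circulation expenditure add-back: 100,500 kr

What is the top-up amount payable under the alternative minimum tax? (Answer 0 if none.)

Alternative minimum tax:
  Adjusted income: 810,500 kr + 223,500 kr + 100,500 kr = 1,134,500 kr
  Exemption: 25% × (1,134,500 kr − 420,000 kr) = 178,625 kr ≥ 21,000 kr, so the exemption is fully phased out
  Base: 1,134,500 kr − 0 kr = 1,134,500 kr
  1,134,500 kr × 11% = 124,795 kr

Standard income tax:
  388,000 kr × 11% = 42,680 kr
  358,000 kr × 16% = 57,280 kr
  64,500 kr × 24% = 15,480 kr
  → 115,440 kr

Excess of alternative minimum tax over standard income tax: 124,795 kr − 115,440 kr = 9,355 kr.

9,355 kr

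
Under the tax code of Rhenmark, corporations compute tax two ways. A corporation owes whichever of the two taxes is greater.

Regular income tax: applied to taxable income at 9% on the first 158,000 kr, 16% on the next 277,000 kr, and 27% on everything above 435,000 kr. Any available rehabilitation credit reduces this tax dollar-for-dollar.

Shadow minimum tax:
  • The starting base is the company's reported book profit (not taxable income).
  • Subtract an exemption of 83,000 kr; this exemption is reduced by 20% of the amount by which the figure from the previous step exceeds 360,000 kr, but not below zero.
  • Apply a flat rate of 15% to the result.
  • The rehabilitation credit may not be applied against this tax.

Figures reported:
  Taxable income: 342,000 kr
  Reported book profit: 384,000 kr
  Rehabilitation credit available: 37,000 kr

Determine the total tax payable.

45,870 kr

Shadow minimum tax:
  Base (reported book profit): 384,000 kr
  Exemption: 83,000 kr − 20% × (384,000 kr − 360,000 kr) = 83,000 kr − 4,800 kr = 78,200 kr
  Base: 384,000 kr − 78,200 kr = 305,800 kr
  305,800 kr × 15% = 45,870 kr

Regular income tax:
  158,000 kr × 9% = 14,220 kr
  184,000 kr × 16% = 29,440 kr
  → 43,660 kr
  Less rehabilitation credit 37,000 kr → 6,660 kr

45,870 kr > 6,660 kr, so the shadow minimum tax is the binding amount.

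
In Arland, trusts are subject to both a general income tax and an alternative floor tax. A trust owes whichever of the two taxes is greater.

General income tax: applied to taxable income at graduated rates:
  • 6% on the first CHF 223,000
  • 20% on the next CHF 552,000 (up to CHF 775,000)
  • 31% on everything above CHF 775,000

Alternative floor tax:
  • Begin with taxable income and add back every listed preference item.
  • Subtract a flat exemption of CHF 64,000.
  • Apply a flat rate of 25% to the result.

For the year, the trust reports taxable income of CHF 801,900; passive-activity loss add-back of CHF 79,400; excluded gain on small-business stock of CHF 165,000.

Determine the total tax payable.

CHF 245,575

Alternative floor tax:
  Adjusted income: CHF 801,900 + CHF 79,400 + CHF 165,000 = CHF 1,046,300
  Less exemption CHF 64,000 → base CHF 982,300
  CHF 982,300 × 25% = CHF 245,575

General income tax:
  CHF 223,000 × 6% = CHF 13,380
  CHF 552,000 × 20% = CHF 110,400
  CHF 26,900 × 31% = CHF 8,339
  → CHF 132,119

CHF 245,575 > CHF 132,119, so the alternative floor tax is the binding amount.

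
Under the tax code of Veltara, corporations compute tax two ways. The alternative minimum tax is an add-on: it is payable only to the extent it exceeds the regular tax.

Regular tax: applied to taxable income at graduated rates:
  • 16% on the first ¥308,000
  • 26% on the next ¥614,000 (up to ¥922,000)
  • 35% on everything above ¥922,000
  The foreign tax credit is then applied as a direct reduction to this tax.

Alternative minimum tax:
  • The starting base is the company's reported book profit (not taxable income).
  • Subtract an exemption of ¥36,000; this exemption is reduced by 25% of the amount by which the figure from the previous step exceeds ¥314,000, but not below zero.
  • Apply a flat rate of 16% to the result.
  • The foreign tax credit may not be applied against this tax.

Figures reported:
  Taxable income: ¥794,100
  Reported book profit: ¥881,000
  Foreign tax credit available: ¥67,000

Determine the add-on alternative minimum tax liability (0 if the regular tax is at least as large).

¥32,294

Regular tax:
  ¥308,000 × 16% = ¥49,280
  ¥486,100 × 26% = ¥126,386
  → ¥175,666
  Less foreign tax credit ¥67,000 → ¥108,666

Alternative minimum tax:
  Base (reported book profit): ¥881,000
  Exemption: 25% × (¥881,000 − ¥314,000) = ¥141,750 ≥ ¥36,000, so the exemption is fully phased out
  Base: ¥881,000 − ¥0 = ¥881,000
  ¥881,000 × 16% = ¥140,960

Excess of alternative minimum tax over regular tax: ¥140,960 − ¥108,666 = ¥32,294.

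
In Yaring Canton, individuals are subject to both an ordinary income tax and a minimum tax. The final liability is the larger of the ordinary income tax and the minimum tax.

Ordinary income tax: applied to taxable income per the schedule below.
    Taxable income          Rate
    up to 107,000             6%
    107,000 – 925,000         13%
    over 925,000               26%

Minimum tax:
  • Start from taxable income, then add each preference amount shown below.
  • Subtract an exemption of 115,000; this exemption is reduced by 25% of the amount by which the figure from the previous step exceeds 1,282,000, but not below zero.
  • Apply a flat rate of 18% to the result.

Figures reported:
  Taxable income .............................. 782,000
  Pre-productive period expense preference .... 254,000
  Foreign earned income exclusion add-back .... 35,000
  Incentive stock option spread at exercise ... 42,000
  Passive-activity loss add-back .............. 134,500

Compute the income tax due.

Ordinary income tax:
  107,000 × 6% = 6,420
  675,000 × 13% = 87,750
  → 94,170

Minimum tax:
  Adjusted income: 782,000 + 254,000 + 35,000 + 42,000 + 134,500 = 1,247,500
  Exemption: 1,247,500 ≤ 1,282,000, so full 115,000 applies
  Base: 1,247,500 − 115,000 = 1,132,500
  1,132,500 × 18% = 203,850

203,850 > 94,170, so the minimum tax is the binding amount.

203,850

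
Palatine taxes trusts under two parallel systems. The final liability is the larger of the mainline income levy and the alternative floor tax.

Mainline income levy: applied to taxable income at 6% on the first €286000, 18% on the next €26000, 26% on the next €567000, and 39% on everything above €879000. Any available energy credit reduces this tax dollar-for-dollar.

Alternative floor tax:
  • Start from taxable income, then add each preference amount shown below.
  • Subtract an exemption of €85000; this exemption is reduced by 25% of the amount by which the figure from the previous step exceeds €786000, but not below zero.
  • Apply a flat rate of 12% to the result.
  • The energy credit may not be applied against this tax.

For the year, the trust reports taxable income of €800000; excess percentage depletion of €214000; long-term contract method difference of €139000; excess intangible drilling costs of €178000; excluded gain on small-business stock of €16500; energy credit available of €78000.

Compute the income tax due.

€161700

Mainline income levy:
  €286000 × 6% = €17160
  €26000 × 18% = €4680
  €488000 × 26% = €126880
  → €148720
  Less energy credit €78000 → €70720

Alternative floor tax:
  Adjusted income: €800000 + €214000 + €139000 + €178000 + €16500 = €1347500
  Exemption: 25% × (€1347500 − €786000) = €140375 ≥ €85000, so the exemption is fully phased out
  Base: €1347500 − €0 = €1347500
  €1347500 × 12% = €161700

€161700 > €70720, so the alternative floor tax is the binding amount.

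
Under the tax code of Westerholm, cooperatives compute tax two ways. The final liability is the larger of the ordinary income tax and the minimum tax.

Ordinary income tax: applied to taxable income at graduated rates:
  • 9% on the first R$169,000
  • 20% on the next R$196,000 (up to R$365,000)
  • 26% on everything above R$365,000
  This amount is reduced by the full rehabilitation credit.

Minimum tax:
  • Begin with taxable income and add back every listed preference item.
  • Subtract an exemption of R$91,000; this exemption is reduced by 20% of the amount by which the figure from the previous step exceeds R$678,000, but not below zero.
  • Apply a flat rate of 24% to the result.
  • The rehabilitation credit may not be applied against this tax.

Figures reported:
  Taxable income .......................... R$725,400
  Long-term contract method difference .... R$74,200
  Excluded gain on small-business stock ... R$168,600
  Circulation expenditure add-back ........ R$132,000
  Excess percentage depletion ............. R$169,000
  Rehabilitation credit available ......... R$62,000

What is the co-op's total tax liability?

Ordinary income tax:
  R$169,000 × 9% = R$15,210
  R$196,000 × 20% = R$39,200
  R$360,400 × 26% = R$93,704
  → R$148,114
  Less rehabilitation credit R$62,000 → R$86,114

Minimum tax:
  Adjusted income: R$725,400 + R$74,200 + R$168,600 + R$132,000 + R$169,000 = R$1,269,200
  Exemption: 20% × (R$1,269,200 − R$678,000) = R$118,240 ≥ R$91,000, so the exemption is fully phased out
  Base: R$1,269,200 − R$0 = R$1,269,200
  R$1,269,200 × 24% = R$304,608

R$304,608 > R$86,114, so the minimum tax is the binding amount.

R$304,608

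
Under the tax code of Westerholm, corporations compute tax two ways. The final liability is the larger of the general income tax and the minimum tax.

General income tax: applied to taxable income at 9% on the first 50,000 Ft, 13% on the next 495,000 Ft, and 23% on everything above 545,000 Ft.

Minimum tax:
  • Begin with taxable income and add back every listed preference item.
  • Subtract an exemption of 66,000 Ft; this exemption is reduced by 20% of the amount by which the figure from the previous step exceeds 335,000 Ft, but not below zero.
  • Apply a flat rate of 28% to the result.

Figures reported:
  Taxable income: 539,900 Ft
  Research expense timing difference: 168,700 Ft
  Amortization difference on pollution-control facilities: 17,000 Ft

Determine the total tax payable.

203,168 Ft

Minimum tax:
  Adjusted income: 539,900 Ft + 168,700 Ft + 17,000 Ft = 725,600 Ft
  Exemption: 20% × (725,600 Ft − 335,000 Ft) = 78,120 Ft ≥ 66,000 Ft, so the exemption is fully phased out
  Base: 725,600 Ft − 0 Ft = 725,600 Ft
  725,600 Ft × 28% = 203,168 Ft

General income tax:
  50,000 Ft × 9% = 4,500 Ft
  489,900 Ft × 13% = 63,687 Ft
  → 68,187 Ft

203,168 Ft > 68,187 Ft, so the minimum tax is the binding amount.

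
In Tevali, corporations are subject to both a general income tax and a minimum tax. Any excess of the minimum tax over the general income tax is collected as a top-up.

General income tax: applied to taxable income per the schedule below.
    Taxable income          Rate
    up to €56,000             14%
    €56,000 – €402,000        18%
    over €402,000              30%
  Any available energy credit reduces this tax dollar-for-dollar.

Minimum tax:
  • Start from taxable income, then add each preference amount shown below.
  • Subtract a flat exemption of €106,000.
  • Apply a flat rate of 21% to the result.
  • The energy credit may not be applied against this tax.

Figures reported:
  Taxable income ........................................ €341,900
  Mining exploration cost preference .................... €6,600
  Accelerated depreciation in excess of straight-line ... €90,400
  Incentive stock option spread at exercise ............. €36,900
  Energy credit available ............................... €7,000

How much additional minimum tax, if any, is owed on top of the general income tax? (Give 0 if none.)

General income tax:
  €56,000 × 14% = €7,840
  €285,900 × 18% = €51,462
  → €59,302
  Less energy credit €7,000 → €52,302

Minimum tax:
  Adjusted income: €341,900 + €6,600 + €90,400 + €36,900 = €475,800
  Less exemption €106,000 → base €369,800
  €369,800 × 21% = €77,658

Excess of minimum tax over general income tax: €77,658 − €52,302 = €25,356.

€25,356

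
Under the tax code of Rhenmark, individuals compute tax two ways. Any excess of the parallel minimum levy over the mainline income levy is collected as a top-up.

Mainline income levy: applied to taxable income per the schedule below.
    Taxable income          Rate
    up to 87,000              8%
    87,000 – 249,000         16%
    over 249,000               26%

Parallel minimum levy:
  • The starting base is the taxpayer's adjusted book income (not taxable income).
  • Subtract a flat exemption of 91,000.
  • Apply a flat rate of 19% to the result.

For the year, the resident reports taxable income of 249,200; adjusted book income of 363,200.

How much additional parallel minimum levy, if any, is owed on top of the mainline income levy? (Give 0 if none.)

Mainline income levy:
  87,000 × 8% = 6,960
  162,000 × 16% = 25,920
  200 × 26% = 52
  → 32,932

Parallel minimum levy:
  Base (adjusted book income): 363,200
  Less exemption 91,000 → base 272,200
  272,200 × 19% = 51,718

Excess of parallel minimum levy over mainline income levy: 51,718 − 32,932 = 18,786.

18,786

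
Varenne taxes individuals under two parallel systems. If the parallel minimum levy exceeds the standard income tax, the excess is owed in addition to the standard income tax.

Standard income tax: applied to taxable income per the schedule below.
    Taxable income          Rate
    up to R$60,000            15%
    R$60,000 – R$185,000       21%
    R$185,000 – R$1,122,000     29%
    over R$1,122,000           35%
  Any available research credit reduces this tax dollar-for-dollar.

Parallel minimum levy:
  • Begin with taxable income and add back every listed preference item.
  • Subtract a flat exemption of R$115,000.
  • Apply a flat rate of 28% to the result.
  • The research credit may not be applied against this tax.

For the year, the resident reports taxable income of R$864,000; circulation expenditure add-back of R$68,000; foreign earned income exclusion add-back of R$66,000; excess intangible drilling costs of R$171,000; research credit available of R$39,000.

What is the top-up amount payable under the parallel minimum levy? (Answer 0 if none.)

R$101,960

Standard income tax:
  R$60,000 × 15% = R$9,000
  R$125,000 × 21% = R$26,250
  R$679,000 × 29% = R$196,910
  → R$232,160
  Less research credit R$39,000 → R$193,160

Parallel minimum levy:
  Adjusted income: R$864,000 + R$68,000 + R$66,000 + R$171,000 = R$1,169,000
  Less exemption R$115,000 → base R$1,054,000
  R$1,054,000 × 28% = R$295,120

Excess of parallel minimum levy over standard income tax: R$295,120 − R$193,160 = R$101,960.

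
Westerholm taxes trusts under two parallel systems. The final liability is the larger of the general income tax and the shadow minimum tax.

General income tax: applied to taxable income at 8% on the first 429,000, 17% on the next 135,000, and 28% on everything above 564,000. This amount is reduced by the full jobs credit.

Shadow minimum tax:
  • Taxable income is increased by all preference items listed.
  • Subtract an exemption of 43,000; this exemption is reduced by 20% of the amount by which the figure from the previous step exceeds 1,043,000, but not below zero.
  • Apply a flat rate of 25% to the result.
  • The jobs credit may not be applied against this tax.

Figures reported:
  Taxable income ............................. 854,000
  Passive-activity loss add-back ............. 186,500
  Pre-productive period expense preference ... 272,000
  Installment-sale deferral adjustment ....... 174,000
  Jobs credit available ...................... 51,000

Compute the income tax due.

Shadow minimum tax:
  Adjusted income: 854,000 + 186,500 + 272,000 + 174,000 = 1,486,500
  Exemption: 20% × (1,486,500 − 1,043,000) = 88,700 ≥ 43,000, so the exemption is fully phased out
  Base: 1,486,500 − 0 = 1,486,500
  1,486,500 × 25% = 371,625

General income tax:
  429,000 × 8% = 34,320
  135,000 × 17% = 22,950
  290,000 × 28% = 81,200
  → 138,470
  Less jobs credit 51,000 → 87,470

371,625 > 87,470, so the shadow minimum tax is the binding amount.

371,625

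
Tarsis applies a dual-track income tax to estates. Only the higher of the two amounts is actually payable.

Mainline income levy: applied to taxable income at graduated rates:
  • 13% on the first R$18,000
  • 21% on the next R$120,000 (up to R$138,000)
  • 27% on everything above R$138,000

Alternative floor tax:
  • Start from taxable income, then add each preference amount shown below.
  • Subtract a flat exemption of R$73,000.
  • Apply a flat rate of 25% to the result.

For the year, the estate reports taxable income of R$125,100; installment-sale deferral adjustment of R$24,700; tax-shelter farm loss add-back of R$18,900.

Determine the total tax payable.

R$24,831

Mainline income levy:
  R$18,000 × 13% = R$2,340
  R$107,100 × 21% = R$22,491
  → R$24,831

Alternative floor tax:
  Adjusted income: R$125,100 + R$24,700 + R$18,900 = R$168,700
  Less exemption R$73,000 → base R$95,700
  R$95,700 × 25% = R$23,925

R$24,831 > R$23,925, so the mainline income levy governs.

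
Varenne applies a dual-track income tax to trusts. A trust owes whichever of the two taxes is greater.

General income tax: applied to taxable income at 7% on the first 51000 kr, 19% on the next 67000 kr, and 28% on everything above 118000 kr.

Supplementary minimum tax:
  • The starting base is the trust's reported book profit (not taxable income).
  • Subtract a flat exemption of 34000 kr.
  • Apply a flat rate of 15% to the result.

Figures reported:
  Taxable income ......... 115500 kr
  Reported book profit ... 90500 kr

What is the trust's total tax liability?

15825 kr

General income tax:
  51000 kr × 7% = 3570 kr
  64500 kr × 19% = 12255 kr
  → 15825 kr

Supplementary minimum tax:
  Base (reported book profit): 90500 kr
  Less exemption 34000 kr → base 56500 kr
  56500 kr × 15% = 8475 kr

15825 kr > 8475 kr, so the general income tax governs.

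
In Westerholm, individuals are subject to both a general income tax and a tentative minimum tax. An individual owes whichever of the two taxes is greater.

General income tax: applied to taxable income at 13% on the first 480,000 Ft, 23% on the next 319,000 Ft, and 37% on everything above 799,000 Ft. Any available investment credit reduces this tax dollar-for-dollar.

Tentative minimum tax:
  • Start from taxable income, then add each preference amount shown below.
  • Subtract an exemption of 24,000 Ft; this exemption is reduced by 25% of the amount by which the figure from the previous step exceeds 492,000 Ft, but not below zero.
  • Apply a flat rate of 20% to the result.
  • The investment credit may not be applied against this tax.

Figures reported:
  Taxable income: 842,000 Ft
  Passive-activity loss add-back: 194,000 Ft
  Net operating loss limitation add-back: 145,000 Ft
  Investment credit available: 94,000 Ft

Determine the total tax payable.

236,200 Ft

General income tax:
  480,000 Ft × 13% = 62,400 Ft
  319,000 Ft × 23% = 73,370 Ft
  43,000 Ft × 37% = 15,910 Ft
  → 151,680 Ft
  Less investment credit 94,000 Ft → 57,680 Ft

Tentative minimum tax:
  Adjusted income: 842,000 Ft + 194,000 Ft + 145,000 Ft = 1,181,000 Ft
  Exemption: 25% × (1,181,000 Ft − 492,000 Ft) = 172,250 Ft ≥ 24,000 Ft, so the exemption is fully phased out
  Base: 1,181,000 Ft − 0 Ft = 1,181,000 Ft
  1,181,000 Ft × 20% = 236,200 Ft

236,200 Ft > 57,680 Ft, so the tentative minimum tax is the binding amount.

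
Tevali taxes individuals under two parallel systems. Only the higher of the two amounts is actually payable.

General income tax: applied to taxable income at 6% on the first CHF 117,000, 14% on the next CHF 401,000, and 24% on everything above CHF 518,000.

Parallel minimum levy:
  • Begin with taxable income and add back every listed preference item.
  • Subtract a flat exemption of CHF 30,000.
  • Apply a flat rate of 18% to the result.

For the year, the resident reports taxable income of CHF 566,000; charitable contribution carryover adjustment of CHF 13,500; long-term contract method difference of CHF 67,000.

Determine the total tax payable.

General income tax:
  CHF 117,000 × 6% = CHF 7,020
  CHF 401,000 × 14% = CHF 56,140
  CHF 48,000 × 24% = CHF 11,520
  → CHF 74,680

Parallel minimum levy:
  Adjusted income: CHF 566,000 + CHF 13,500 + CHF 67,000 = CHF 646,500
  Less exemption CHF 30,000 → base CHF 616,500
  CHF 616,500 × 18% = CHF 110,970

CHF 110,970 > CHF 74,680, so the parallel minimum levy is the binding amount.

CHF 110,970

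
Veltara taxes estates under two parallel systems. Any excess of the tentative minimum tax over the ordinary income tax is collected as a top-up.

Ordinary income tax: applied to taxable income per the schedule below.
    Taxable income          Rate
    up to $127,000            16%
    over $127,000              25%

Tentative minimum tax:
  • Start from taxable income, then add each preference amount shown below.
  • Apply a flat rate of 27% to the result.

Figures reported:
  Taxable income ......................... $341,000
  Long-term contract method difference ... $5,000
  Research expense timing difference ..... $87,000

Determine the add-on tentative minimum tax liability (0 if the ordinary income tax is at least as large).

$43,090

Tentative minimum tax:
  Adjusted income: $341,000 + $5,000 + $87,000 = $433,000
  $433,000 × 27% = $116,910

Ordinary income tax:
  $127,000 × 16% = $20,320
  $214,000 × 25% = $53,500
  → $73,820

Excess of tentative minimum tax over ordinary income tax: $116,910 − $73,820 = $43,090.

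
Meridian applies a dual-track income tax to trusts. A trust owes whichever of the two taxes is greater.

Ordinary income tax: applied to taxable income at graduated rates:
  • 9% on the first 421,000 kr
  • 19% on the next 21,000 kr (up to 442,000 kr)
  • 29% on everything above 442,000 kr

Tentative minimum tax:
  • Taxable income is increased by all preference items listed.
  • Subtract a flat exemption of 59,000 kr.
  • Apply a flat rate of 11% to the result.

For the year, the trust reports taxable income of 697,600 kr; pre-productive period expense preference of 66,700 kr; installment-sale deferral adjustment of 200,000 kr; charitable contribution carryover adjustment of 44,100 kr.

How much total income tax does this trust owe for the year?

Ordinary income tax:
  421,000 kr × 9% = 37,890 kr
  21,000 kr × 19% = 3,990 kr
  255,600 kr × 29% = 74,124 kr
  → 116,004 kr

Tentative minimum tax:
  Adjusted income: 697,600 kr + 66,700 kr + 200,000 kr + 44,100 kr = 1,008,400 kr
  Less exemption 59,000 kr → base 949,400 kr
  949,400 kr × 11% = 104,434 kr

116,004 kr > 104,434 kr, so the ordinary income tax governs.

116,004 kr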